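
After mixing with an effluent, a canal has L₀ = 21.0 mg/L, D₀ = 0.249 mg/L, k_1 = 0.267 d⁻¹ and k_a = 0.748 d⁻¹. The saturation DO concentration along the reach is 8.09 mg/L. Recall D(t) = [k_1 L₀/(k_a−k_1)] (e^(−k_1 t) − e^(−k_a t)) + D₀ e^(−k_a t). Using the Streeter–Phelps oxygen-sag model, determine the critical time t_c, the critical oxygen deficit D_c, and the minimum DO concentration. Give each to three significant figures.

t_c = [1/(k_a−k_1)] ln[(k_a/k_1)(1 − D₀(k_a−k_1)/(k_1 L₀))]
= [1/(0.748−0.267)] ln[(0.748/0.267)(1 − 0.249×0.4810/(0.267×21.0))]
= (1/0.4810) ln[2.801 × 0.9786] = 2.079 × ln(2.742) = 2.079 × 1.009 = 2.097 d.
D_c = (k_1/k_a) L₀ e^(−k_1 t_c) = (0.267/0.748) × 21.0 × e^(−0.267×2.097) = 0.3570 × 21.0 × 0.5713 = 4.282 mg/L.
Minimum DO = C_s − D_c = 8.09 − 4.282 = 3.808 mg/L.

t_c ≈ 2.10 d; D_c ≈ 4.28 mg/L; min DO ≈ 3.81 mg/L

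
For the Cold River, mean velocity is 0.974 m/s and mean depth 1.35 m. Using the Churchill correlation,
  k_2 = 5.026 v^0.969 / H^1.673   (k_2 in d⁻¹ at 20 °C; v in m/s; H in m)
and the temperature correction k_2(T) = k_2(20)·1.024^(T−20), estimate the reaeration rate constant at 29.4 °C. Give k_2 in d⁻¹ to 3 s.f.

k_2 ≈ 3.71 d⁻¹

k_2(20) = 5.026 × 0.974^0.969 / 1.35^1.673 = 5.026 × 0.9748 / 1.652 = 2.965 d⁻¹.
k_2(29.4) = 2.965 × 1.024^(29.4−20) = 2.965 × 1.250 = 3.706 d⁻¹.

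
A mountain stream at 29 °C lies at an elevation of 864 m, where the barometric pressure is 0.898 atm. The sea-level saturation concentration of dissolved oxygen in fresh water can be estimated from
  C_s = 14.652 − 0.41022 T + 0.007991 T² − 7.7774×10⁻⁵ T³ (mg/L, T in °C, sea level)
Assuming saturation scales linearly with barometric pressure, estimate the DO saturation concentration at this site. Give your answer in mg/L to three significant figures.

At sea level: C_s = 14.652 − 0.41022×29 + 0.007991×29² − 7.7774×10⁻⁵×29³ = 7.579 mg/L.
Pressure correction: C_s' = 7.579 × 0.898 = 6.806 mg/L.

C_s ≈ 6.81 mg/L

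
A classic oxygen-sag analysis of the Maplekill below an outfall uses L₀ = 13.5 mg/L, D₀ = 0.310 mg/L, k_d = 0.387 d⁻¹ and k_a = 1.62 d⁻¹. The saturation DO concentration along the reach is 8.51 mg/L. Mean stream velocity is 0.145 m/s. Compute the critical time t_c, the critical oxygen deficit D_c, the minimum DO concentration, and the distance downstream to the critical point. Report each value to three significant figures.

t_c ≈ 1.10 d; D_c ≈ 2.11 mg/L; min DO ≈ 6.40 mg/L; x_c ≈ 13.8 km

t_c = [1/(k_a−k_d)] ln[(k_a/k_d)(1 − D₀(k_a−k_d)/(k_d L₀))]
= [1/(1.62−0.387)] ln[(1.62/0.387)(1 − 0.310×1.233/(0.387×13.5))]
= (1/1.233) ln[4.186 × 0.9268] = 0.8110 × ln(3.880) = 0.8110 × 1.356 = 1.100 d.
D_c = (k_d/k_a) L₀ e^(−k_d t_c) = (0.387/1.62) × 13.5 × e^(−0.387×1.100) = 0.2389 × 13.5 × 0.6534 = 2.107 mg/L.
Minimum DO = C_s − D_c = 8.51 − 2.107 = 6.403 mg/L.
x_c = v t_c = 0.145 m/s × 1.100 d × 86400 s/d = 13780 m ≈ 13.8 km.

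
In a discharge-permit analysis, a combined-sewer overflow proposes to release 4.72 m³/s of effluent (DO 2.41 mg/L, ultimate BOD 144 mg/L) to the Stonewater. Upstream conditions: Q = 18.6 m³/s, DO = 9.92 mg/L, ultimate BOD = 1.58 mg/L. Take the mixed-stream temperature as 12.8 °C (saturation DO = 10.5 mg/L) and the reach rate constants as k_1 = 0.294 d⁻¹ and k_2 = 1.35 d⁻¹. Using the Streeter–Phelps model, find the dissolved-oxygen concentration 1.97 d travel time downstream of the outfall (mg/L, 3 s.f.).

Mixed DO = (18.6×9.92 + 4.72×2.41)/(18.6+4.72) = 195.9/23.32 = 8.400 mg/L.
Mixed L₀ = (18.6×1.58 + 4.72×144)/(23.32) = 709.1/23.32 = 30.41 mg/L.
Initial deficit D₀ = C_s − DO₀ = 10.5 − 8.400 = 2.100 mg/L.
D(1.97) = [0.294×30.41/(1.35−0.294)](e^(−0.294×1.97) − e^(−1.35×1.97)) + 2.100 e^(−1.35×1.97)
= 8.465 × (0.5604 − 0.06998) + 2.100 × 0.06998 = 4.298 mg/L.
DO = 10.5 − 4.298 = 6.202 mg/L.

DO ≈ 6.20 mg/L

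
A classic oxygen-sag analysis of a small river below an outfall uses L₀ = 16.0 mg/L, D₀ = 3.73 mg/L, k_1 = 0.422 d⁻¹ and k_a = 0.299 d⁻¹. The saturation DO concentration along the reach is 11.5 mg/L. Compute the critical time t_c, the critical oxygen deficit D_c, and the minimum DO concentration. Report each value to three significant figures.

t_c ≈ 2.27 d; D_c ≈ 8.68 mg/L; min DO ≈ 2.82 mg/L

With k_a/k_1 = 0.7085 and 1 − D₀(k_a−k_1)/(k_1 L₀) = 1.068,
t_c = ln(0.7085 × 1.068) / (0.299 − 0.422) = ln(0.7567) / -0.1230 = -0.2788/-0.1230 = 2.267 d.
D_c = (k_1/k_a) L₀ e^(−k_1 t_c) = (0.422/0.299) × 16.0 × e^(−0.422×2.267) = 1.411 × 16.0 × 0.3842 = 8.676 mg/L.
Minimum DO = C_s − D_c = 11.5 − 8.676 = 2.824 mg/L.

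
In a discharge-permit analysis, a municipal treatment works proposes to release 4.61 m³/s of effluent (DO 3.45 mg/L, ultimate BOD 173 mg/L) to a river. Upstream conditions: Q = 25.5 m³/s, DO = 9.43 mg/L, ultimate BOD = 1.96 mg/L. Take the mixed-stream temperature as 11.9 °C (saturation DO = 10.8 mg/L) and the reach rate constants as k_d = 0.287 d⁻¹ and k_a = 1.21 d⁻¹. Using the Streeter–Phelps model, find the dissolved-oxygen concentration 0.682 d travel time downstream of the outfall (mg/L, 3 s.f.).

Mixed DO = (25.5×9.43 + 4.61×3.45)/(25.5+4.61) = 256.4/30.11 = 8.514 mg/L.
Mixed L₀ = (25.5×1.96 + 4.61×173)/(30.11) = 847.5/30.11 = 28.15 mg/L.
Initial deficit D₀ = C_s − DO₀ = 10.8 − 8.514 = 2.286 mg/L.
D(0.682) = [0.287×28.15/(1.21−0.287)](e^(−0.287×0.682) − e^(−1.21×0.682)) + 2.286 e^(−1.21×0.682)
= 8.752 × (0.8222 − 0.4381) + 2.286 × 0.4381 = 4.363 mg/L.
DO = 10.8 − 4.363 = 6.437 mg/L.

DO ≈ 6.44 mg/L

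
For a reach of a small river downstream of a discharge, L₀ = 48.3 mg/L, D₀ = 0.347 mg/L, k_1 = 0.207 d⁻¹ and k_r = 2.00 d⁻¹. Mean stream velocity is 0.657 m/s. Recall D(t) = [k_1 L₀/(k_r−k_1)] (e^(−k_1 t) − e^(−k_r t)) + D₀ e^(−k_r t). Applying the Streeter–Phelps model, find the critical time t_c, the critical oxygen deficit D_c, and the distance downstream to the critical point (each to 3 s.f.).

t_c ≈ 1.23 d; D_c ≈ 3.88 mg/L; x_c ≈ 69.8 km

With k_r/k_1 = 9.662 and 1 − D₀(k_r−k_1)/(k_1 L₀) = 0.9378,
t_c = ln(9.662 × 0.9378) / (2.00 − 0.207) = ln(9.061) / 1.793 = 2.204/1.793 = 1.229 d.
D_c = (k_1/k_r) L₀ e^(−k_1 t_c) = (0.207/2.00) × 48.3 × e^(−0.207×1.229) = 0.1035 × 48.3 × 0.7753 = 3.876 mg/L.
x_c = v t_c = 0.657 m/s × 1.229 d × 86400 s/d = 69770 m ≈ 69.8 km.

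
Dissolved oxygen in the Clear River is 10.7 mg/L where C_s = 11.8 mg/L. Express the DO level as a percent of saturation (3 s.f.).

90.7 % saturation

% saturation = C/C_s × 100 = 10.7/11.8 × 100 = 90.7 %.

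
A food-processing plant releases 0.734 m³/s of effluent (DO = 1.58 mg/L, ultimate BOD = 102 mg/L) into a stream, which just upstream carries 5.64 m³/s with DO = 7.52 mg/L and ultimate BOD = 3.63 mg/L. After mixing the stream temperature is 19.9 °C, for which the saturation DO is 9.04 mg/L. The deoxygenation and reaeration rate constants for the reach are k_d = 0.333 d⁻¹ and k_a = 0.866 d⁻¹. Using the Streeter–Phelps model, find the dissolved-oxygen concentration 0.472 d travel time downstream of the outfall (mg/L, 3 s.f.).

Mixed DO = (5.64×7.52 + 0.734×1.58)/(5.64+0.734) = 43.57/6.374 = 6.836 mg/L.
Mixed L₀ = (5.64×3.63 + 0.734×102)/(6.374) = 95.34/6.374 = 14.96 mg/L.
Initial deficit D₀ = C_s − DO₀ = 9.04 − 6.836 = 2.204 mg/L.
D(0.472) = [0.333×14.96/(0.866−0.333)](e^(−0.333×0.472) − e^(−0.866×0.472)) + 2.204 e^(−0.866×0.472)
= 9.345 × (0.8546 − 0.6645) + 2.204 × 0.6645 = 3.241 mg/L.
DO = 9.04 − 3.241 = 5.799 mg/L.

DO ≈ 5.80 mg/L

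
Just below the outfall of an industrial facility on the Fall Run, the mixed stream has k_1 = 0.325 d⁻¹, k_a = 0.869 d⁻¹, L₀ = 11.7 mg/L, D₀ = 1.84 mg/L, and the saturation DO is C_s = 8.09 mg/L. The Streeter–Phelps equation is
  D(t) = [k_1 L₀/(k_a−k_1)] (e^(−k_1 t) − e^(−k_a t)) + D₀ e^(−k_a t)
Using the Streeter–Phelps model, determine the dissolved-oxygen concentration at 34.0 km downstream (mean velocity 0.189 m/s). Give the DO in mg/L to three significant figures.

DO ≈ 5.38 mg/L

Travel time t = x/v = 34.0 km / (0.189 m/s) = 34000 m / 0.189 m/s = 179900 s = 2.082 d.
k_1 L₀/(k_a−k_1) = 0.325×11.7/(0.869−0.325) = 3.802/0.5440 = 6.990 mg/L.
e^(−k_1 t) = e^(−0.325×2.082) = 0.5083; e^(−k_a t) = e^(−0.869×2.082) = 0.1638.
D = 6.990 × (0.5083 − 0.1638) + 1.84 × 0.1638 = 2.408 + 0.3013 = 2.710 mg/L.
DO = C_s − D = 8.09 − 2.710 = 5.380 mg/L.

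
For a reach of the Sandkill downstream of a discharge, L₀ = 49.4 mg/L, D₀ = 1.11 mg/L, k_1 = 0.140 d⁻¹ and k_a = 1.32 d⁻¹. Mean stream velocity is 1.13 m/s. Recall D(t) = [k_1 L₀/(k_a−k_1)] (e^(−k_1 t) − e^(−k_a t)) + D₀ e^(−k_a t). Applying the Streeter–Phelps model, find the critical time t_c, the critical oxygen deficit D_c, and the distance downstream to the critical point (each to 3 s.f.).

t_c ≈ 1.72 d; D_c ≈ 4.12 mg/L; x_c ≈ 168 km

At the critical point dD/dt = 0, so k_1 L₀ e^(−k_1 t) = k_a D. Substituting D(t) from the Streeter–Phelps equation and solving for t gives
t_c = ln[(k_a/k_1)(1 − D₀(k_a−k_1)/(k_1 L₀))] / (k_a−k_1).
Here k_a−k_1 = 1.180 d⁻¹ and 1 − D₀(k_a−k_1)/(k_1 L₀) = 1 − 1.11×1.180/(0.140×49.4) = 0.8106, so
t_c = ln(9.429 × 0.8106) / 1.180 = 2.034 / 1.180 = 1.724 d.
D_c = (k_1/k_a) L₀ e^(−k_1 t_c) = (0.140/1.32) × 49.4 × e^(−0.140×1.724) = 0.1061 × 49.4 × 0.7856 = 4.116 mg/L.
x_c = v t_c = 1.13 m/s × 1.724 d × 86400 s/d = 168300 m ≈ 168 km.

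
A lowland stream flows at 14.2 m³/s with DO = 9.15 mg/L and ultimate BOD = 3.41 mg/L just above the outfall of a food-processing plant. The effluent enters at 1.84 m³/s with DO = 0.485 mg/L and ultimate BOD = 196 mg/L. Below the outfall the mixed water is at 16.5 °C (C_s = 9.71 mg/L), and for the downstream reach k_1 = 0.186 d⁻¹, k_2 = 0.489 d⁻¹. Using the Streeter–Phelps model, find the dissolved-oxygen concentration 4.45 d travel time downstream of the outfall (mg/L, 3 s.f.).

Mixed DO = (14.2×9.15 + 1.84×0.485)/(14.2+1.84) = 130.8/16.04 = 8.156 mg/L.
Mixed L₀ = (14.2×3.41 + 1.84×196)/(16.04) = 409.1/16.04 = 25.50 mg/L.
Initial deficit D₀ = C_s − DO₀ = 9.71 − 8.156 = 1.554 mg/L.
D(4.45) = [0.186×25.50/(0.489−0.186)](e^(−0.186×4.45) − e^(−0.489×4.45)) + 1.554 e^(−0.489×4.45)
= 15.66 × (0.4371 − 0.1135) + 1.554 × 0.1135 = 5.242 mg/L.
DO = 9.71 − 5.242 = 4.468 mg/L.

DO ≈ 4.47 mg/L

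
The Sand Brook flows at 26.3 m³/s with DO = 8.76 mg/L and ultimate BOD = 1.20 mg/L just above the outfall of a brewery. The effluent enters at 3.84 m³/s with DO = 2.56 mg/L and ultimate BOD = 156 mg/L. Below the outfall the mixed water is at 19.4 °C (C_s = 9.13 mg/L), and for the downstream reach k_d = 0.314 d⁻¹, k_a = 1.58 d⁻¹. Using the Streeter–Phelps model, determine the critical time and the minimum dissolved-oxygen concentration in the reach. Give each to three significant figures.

t_c ≈ 1.08 d; minimum DO ≈ 6.16 mg/L

Mixed DO = (26.3×8.76 + 3.84×2.56)/(26.3+3.84) = 240.2/30.14 = 7.970 mg/L.
Mixed L₀ = (26.3×1.20 + 3.84×156)/(30.14) = 630.6/30.14 = 20.92 mg/L.
Initial deficit D₀ = C_s − DO₀ = 9.13 − 7.970 = 1.160 mg/L.
t_c = (1/1.266) ln[(1.58/0.314)(1 − 1.160×1.266/(0.314×20.92))] = 0.7899 × ln(3.907) = 1.076 d.
D_c = (0.314/1.58) × 20.92 × e^(−0.314×1.076) = 0.1987 × 20.92 × 0.7132 = 2.965 mg/L.
Minimum DO = 9.13 − 2.965 = 6.165 mg/L.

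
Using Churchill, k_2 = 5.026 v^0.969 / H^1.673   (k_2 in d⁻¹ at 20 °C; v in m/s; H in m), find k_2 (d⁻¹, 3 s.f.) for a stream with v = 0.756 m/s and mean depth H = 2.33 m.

k_2 = 5.026 × 0.756^0.969 / 2.33^1.673 = 5.026 × 0.7626 / 4.117 = 0.9309 d⁻¹.

k_2 ≈ 0.931 d⁻¹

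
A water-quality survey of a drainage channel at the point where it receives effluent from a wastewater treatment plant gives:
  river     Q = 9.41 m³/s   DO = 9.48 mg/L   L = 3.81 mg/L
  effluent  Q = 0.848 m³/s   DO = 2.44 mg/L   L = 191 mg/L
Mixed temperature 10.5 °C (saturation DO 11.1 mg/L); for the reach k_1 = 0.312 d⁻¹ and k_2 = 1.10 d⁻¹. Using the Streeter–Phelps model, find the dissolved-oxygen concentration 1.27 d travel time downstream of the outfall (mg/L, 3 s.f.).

DO ≈ 7.31 mg/L

Mixed DO = (9.41×9.48 + 0.848×2.44)/(9.41+0.848) = 91.28/10.26 = 8.898 mg/L.
Mixed L₀ = (9.41×3.81 + 0.848×191)/(10.26) = 197.8/10.26 = 19.28 mg/L.
Initial deficit D₀ = C_s − DO₀ = 11.1 − 8.898 = 2.202 mg/L.
D(1.27) = [0.312×19.28/(1.10−0.312)](e^(−0.312×1.27) − e^(−1.10×1.27)) + 2.202 e^(−1.10×1.27)
= 7.635 × (0.6728 − 0.2473) + 2.202 × 0.2473 = 3.794 mg/L.
DO = 11.1 − 3.794 = 7.306 mg/L.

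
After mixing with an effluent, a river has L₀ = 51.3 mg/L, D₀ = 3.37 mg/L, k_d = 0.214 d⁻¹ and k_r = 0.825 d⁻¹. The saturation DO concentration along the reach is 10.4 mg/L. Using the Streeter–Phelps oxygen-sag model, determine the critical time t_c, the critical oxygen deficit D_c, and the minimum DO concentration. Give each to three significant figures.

With k_r/k_d = 3.855 and 1 − D₀(k_r−k_d)/(k_d L₀) = 0.8124,
t_c = ln(3.855 × 0.8124) / (0.825 − 0.214) = ln(3.132) / 0.6110 = 1.142/0.6110 = 1.869 d.
L(t_c) = L₀ e^(−k_d t_c) = 51.3 × 0.6704 = 34.39 mg/L, and at the critical point k_r D_c = k_d L, so D_c = (0.214/0.825) × 34.39 = 8.921 mg/L.
Minimum DO = C_s − D_c = 10.4 − 8.921 = 1.479 mg/L.

t_c ≈ 1.87 d; D_c ≈ 8.92 mg/L; min DO ≈ 1.48 mg/L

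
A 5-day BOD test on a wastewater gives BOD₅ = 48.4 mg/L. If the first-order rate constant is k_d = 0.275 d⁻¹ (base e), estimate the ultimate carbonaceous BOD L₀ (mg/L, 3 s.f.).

L₀ ≈ 64.8 mg/L

BOD₅ = L₀(1 − e^(−5k_d)) ⇒ L₀ = BOD₅ / (1 − e^(−5×0.275))
= 48.4 / (1 − 0.2528) = 48.4 / 0.7472 = 64.78 mg/L.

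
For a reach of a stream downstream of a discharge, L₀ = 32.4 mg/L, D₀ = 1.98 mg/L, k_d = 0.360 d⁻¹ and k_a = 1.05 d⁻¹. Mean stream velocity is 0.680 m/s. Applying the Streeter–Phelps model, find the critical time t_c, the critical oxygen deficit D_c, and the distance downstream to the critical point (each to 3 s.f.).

t_c ≈ 1.37 d; D_c ≈ 6.78 mg/L; x_c ≈ 80.5 km

At the critical point dD/dt = 0, so k_d L₀ e^(−k_d t) = k_a D. Substituting D(t) from the Streeter–Phelps equation and solving for t gives
t_c = ln[(k_a/k_d)(1 − D₀(k_a−k_d)/(k_d L₀))] / (k_a−k_d).
Here k_a−k_d = 0.6900 d⁻¹ and 1 − D₀(k_a−k_d)/(k_d L₀) = 1 − 1.98×0.6900/(0.360×32.4) = 0.8829, so
t_c = ln(2.917 × 0.8829) / 0.6900 = 0.9459 / 0.6900 = 1.371 d.
L(t_c) = L₀ e^(−k_d t_c) = 32.4 × 0.6105 = 19.78 mg/L, and at the critical point k_a D_c = k_d L, so D_c = (0.360/1.05) × 19.78 = 6.782 mg/L.
x_c = v t_c = 0.680 m/s × 1.371 d × 86400 s/d = 80540 m ≈ 80.5 km.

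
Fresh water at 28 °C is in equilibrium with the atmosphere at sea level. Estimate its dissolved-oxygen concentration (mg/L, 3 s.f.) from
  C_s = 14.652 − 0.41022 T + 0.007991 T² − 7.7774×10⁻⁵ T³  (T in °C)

C_s = 14.652 − 0.41022×28 + 0.007991×28² − 7.7774×10⁻⁵×28³ = 7.723 mg/L.

C_s ≈ 7.72 mg/L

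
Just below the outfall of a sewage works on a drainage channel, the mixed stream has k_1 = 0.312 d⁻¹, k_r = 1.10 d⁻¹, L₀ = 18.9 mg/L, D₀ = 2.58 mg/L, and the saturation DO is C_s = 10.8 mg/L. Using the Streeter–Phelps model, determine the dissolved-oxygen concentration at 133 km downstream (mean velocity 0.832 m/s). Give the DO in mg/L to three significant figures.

DO ≈ 7.24 mg/L

Travel time t = x/v = 133 km / (0.832 m/s) = 133000 m / 0.832 m/s = 159900 s = 1.850 d.
k_1 L₀/(k_r−k_1) = 0.312×18.9/(1.10−0.312) = 5.897/0.7880 = 7.483 mg/L.
e^(−k_1 t) = e^(−0.312×1.850) = 0.5614; e^(−k_r t) = e^(−1.10×1.850) = 0.1307.
D = 7.483 × (0.5614 − 0.1307) + 2.58 × 0.1307 = 3.224 + 0.3371 = 3.561 mg/L.
DO = C_s − D = 10.8 − 3.561 = 7.239 mg/L.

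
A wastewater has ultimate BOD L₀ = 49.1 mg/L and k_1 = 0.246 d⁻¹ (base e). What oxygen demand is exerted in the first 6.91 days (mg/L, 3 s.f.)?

y ≈ 40.1 mg/L

y_t = L₀(1 − e^(−k_1 t)) = 49.1 × (1 − e^(−0.246×6.91))
= 49.1 × (1 − 0.1827) = 49.1 × 0.8173 = 40.13 mg/L.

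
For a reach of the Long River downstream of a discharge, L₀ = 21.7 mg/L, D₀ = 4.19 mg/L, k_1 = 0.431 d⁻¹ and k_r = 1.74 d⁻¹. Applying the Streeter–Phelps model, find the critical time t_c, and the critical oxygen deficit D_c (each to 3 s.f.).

t_c ≈ 0.392 d; D_c ≈ 4.54 mg/L

With k_r/k_1 = 4.037 and 1 − D₀(k_r−k_1)/(k_1 L₀) = 0.4136,
t_c = ln(4.037 × 0.4136) / (1.74 − 0.431) = ln(1.670) / 1.309 = 0.5126/1.309 = 0.3916 d.
L(t_c) = L₀ e^(−k_1 t_c) = 21.7 × 0.8447 = 18.33 mg/L, and at the critical point k_r D_c = k_1 L, so D_c = (0.431/1.74) × 18.33 = 4.540 mg/L.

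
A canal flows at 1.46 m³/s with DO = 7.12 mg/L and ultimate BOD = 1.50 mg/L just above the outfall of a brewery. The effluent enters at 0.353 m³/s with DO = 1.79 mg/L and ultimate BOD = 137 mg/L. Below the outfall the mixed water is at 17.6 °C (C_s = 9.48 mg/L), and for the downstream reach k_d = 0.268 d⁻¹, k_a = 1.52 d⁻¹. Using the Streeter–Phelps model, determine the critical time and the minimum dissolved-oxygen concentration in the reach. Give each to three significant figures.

t_c ≈ 0.713 d; minimum DO ≈ 5.42 mg/L

Mixed DO = (1.46×7.12 + 0.353×1.79)/(1.46+0.353) = 11.03/1.813 = 6.082 mg/L.
Mixed L₀ = (1.46×1.50 + 0.353×137)/(1.813) = 50.55/1.813 = 27.88 mg/L.
Initial deficit D₀ = C_s − DO₀ = 9.48 − 6.082 = 3.398 mg/L.
t_c = (1/1.252) ln[(1.52/0.268)(1 − 3.398×1.252/(0.268×27.88))] = 0.7987 × ln(2.443) = 0.7134 d.
D_c = (0.268/1.52) × 27.88 × e^(−0.268×0.7134) = 0.1763 × 27.88 × 0.8260 = 4.061 mg/L.
Minimum DO = 9.48 − 4.061 = 5.419 mg/L.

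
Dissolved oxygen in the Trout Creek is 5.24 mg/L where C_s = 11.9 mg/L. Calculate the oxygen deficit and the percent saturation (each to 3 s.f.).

D = C_s − C = 11.9 − 5.24 = 6.66 mg/L.
% saturation = 5.24/11.9 × 100 = 44.0 %.

D ≈ 6.66 mg/L; 44.0 % saturation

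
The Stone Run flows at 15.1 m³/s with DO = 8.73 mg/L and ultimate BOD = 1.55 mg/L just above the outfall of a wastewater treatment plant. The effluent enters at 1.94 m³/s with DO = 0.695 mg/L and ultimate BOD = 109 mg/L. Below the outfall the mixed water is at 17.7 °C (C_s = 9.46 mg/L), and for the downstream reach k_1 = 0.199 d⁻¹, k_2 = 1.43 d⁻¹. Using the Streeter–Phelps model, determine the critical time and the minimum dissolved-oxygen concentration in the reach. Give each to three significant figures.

Mixed DO = (15.1×8.73 + 1.94×0.695)/(15.1+1.94) = 133.2/17.04 = 7.815 mg/L.
Mixed L₀ = (15.1×1.55 + 1.94×109)/(17.04) = 234.9/17.04 = 13.78 mg/L.
Initial deficit D₀ = C_s − DO₀ = 9.46 − 7.815 = 1.645 mg/L.
t_c = (1/1.231) ln[(1.43/0.199)(1 − 1.645×1.231/(0.199×13.78))] = 0.8123 × ln(1.881) = 0.5134 d.
D_c = (0.199/1.43) × 13.78 × e^(−0.199×0.5134) = 0.1392 × 13.78 × 0.9029 = 1.732 mg/L.
Minimum DO = 9.46 − 1.732 = 7.728 mg/L.

t_c ≈ 0.513 d; minimum DO ≈ 7.73 mg/L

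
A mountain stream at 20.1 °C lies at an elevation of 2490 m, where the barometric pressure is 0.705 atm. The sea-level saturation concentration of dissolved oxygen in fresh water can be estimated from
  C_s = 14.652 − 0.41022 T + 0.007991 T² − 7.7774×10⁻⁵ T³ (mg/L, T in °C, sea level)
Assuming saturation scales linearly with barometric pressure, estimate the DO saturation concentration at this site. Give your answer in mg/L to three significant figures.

At sea level: C_s = 14.652 − 0.41022×20.1 + 0.007991×20.1² − 7.7774×10⁻⁵×20.1³ = 9.003 mg/L.
Pressure correction: C_s' = 9.003 × 0.705 = 6.347 mg/L.

C_s ≈ 6.35 mg/L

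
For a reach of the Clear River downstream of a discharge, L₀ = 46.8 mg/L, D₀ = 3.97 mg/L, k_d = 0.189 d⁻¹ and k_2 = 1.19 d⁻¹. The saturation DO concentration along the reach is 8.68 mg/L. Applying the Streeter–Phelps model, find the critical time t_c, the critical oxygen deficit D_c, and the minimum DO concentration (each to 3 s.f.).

t_c ≈ 1.24 d; D_c ≈ 5.88 mg/L; min DO ≈ 2.80 mg/L

t_c = [1/(k_2−k_d)] ln[(k_2/k_d)(1 − D₀(k_2−k_d)/(k_d L₀))]
= [1/(1.19−0.189)] ln[(1.19/0.189)(1 − 3.97×1.001/(0.189×46.8))]
= (1/1.001) ln[6.296 × 0.5507] = 0.9990 × ln(3.467) = 0.9990 × 1.243 = 1.242 d.
D_c = (k_d/k_2) L₀ e^(−k_d t_c) = (0.189/1.19) × 46.8 × e^(−0.189×1.242) = 0.1588 × 46.8 × 0.7907 = 5.878 mg/L.
Minimum DO = C_s − D_c = 8.68 − 5.878 = 2.802 mg/L.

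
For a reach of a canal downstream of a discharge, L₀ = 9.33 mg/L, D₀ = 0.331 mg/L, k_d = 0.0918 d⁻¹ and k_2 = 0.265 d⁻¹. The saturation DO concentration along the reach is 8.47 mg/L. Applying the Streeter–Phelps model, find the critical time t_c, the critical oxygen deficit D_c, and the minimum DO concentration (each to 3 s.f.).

t_c ≈ 5.72 d; D_c ≈ 1.91 mg/L; min DO ≈ 6.56 mg/L

With k_2/k_d = 2.887 and 1 − D₀(k_2−k_d)/(k_d L₀) = 0.9331,
t_c = ln(2.887 × 0.9331) / (0.265 − 0.0918) = ln(2.693) / 0.1732 = 0.9908/0.1732 = 5.721 d.
D_c = (k_d/k_2) L₀ e^(−k_d t_c) = (0.0918/0.265) × 9.33 × e^(−0.0918×5.721) = 0.3464 × 9.33 × 0.5915 = 1.912 mg/L.
Minimum DO = C_s − D_c = 8.47 − 1.912 = 6.558 mg/L.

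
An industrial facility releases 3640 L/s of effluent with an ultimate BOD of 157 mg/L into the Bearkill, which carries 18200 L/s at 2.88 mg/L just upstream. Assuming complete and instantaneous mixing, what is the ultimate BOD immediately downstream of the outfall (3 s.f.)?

28.6 mg/L

Flow-weighted mixing: C = (Q_r C_r + Q_w C_w)/(Q_r + Q_w)
= (18200×2.88 + 3640×157)/(18200 + 3640) = 623900/21840 = 28.57 mg/L.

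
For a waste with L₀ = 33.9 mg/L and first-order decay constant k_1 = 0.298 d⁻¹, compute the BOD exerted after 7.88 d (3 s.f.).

y ≈ 30.7 mg/L

y_t = L₀(1 − e^(−k_1 t)) = 33.9 × (1 − e^(−0.298×7.88))
= 33.9 × (1 − 0.09554) = 33.9 × 0.9045 = 30.66 mg/L.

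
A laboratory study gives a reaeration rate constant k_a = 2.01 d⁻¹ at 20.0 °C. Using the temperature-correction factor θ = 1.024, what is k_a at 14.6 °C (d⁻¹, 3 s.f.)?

k_a(T₂) = k_a(T₁) · θ^(T₂−T₁) = 2.01 × 1.024^(14.6−20.0)
= 2.01 × 1.024^-5.40 = 2.01 × 0.8798 = 1.768 d⁻¹.

k_a ≈ 1.77 d⁻¹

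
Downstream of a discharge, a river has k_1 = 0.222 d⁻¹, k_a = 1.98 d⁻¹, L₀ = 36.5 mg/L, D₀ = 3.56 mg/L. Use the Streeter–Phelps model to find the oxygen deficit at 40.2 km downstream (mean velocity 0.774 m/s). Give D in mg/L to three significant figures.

Travel time t = x/v = 40.2 km / (0.774 m/s) = 40200 m / 0.774 m/s = 51940 s = 0.6011 d.
k_1 L₀/(k_a−k_1) = 0.222×36.5/(1.98−0.222) = 8.103/1.758 = 4.609 mg/L.
e^(−k_1 t) = e^(−0.222×0.6011) = 0.8751; e^(−k_a t) = e^(−1.98×0.6011) = 0.3041.
D = 4.609 × (0.8751 − 0.3041) + 3.56 × 0.3041 = 2.632 + 1.083 = 3.714 mg/L.

D ≈ 3.71 mg/L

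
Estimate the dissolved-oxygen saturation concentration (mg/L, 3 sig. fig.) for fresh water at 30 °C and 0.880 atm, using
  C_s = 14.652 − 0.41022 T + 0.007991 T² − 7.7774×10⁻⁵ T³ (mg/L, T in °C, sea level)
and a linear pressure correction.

C_s ≈ 6.54 mg/L

At sea level: C_s = 14.652 − 0.41022×30 + 0.007991×30² − 7.7774×10⁻⁵×30³ = 7.437 mg/L.
Pressure correction: C_s' = 7.437 × 0.880 = 6.545 mg/L.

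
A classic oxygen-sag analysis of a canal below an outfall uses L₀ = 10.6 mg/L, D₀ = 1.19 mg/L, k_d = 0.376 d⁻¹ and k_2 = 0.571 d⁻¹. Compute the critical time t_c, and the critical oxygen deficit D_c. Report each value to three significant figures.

t_c ≈ 1.83 d; D_c ≈ 3.50 mg/L

t_c = [1/(k_2−k_d)] ln[(k_2/k_d)(1 − D₀(k_2−k_d)/(k_d L₀))]
= [1/(0.571−0.376)] ln[(0.571/0.376)(1 − 1.19×0.1950/(0.376×10.6))]
= (1/0.1950) ln[1.519 × 0.9418] = 5.128 × ln(1.430) = 5.128 × 0.3578 = 1.835 d.
L(t_c) = L₀ e^(−k_d t_c) = 10.6 × 0.5016 = 5.317 mg/L, and at the critical point k_2 D_c = k_d L, so D_c = (0.376/0.571) × 5.317 = 3.501 mg/L.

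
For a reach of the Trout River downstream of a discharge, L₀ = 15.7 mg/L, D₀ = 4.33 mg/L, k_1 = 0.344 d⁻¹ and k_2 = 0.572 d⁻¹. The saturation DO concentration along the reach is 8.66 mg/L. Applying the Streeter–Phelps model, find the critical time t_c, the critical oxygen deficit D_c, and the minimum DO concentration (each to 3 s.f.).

With k_2/k_1 = 1.663 and 1 − D₀(k_2−k_1)/(k_1 L₀) = 0.8172,
t_c = ln(1.663 × 0.8172) / (0.572 − 0.344) = ln(1.359) / 0.2280 = 0.3066/0.2280 = 1.345 d.
D_c = (k_1/k_2) L₀ e^(−k_1 t_c) = (0.344/0.572) × 15.7 × e^(−0.344×1.345) = 0.6014 × 15.7 × 0.6296 = 5.945 mg/L.
Minimum DO = C_s − D_c = 8.66 − 5.945 = 2.715 mg/L.

t_c ≈ 1.34 d; D_c ≈ 5.94 mg/L; min DO ≈ 2.72 mg/L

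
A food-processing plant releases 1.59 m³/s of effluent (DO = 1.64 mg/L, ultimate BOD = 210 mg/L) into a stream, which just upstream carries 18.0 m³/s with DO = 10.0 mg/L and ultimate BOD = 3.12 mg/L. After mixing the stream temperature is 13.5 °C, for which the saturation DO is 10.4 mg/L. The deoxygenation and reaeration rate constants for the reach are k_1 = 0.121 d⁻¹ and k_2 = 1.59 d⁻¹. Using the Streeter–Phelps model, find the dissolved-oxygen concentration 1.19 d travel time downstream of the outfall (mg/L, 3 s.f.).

Mixed DO = (18.0×10.0 + 1.59×1.64)/(18.0+1.59) = 182.6/19.59 = 9.321 mg/L.
Mixed L₀ = (18.0×3.12 + 1.59×210)/(19.59) = 390.1/19.59 = 19.91 mg/L.
Initial deficit D₀ = C_s − DO₀ = 10.4 − 9.321 = 1.079 mg/L.
D(1.19) = [0.121×19.91/(1.59−0.121)](e^(−0.121×1.19) − e^(−1.59×1.19)) + 1.079 e^(−1.59×1.19)
= 1.640 × (0.8659 − 0.1508) + 1.079 × 0.1508 = 1.335 mg/L.
DO = 10.4 − 1.335 = 9.065 mg/L.

DO ≈ 9.06 mg/L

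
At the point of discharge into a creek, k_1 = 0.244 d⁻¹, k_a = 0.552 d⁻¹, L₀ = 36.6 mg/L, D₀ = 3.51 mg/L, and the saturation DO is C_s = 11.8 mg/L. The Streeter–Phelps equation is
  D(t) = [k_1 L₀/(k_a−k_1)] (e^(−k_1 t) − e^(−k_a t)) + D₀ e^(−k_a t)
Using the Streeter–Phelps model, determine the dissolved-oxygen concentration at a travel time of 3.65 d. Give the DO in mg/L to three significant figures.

DO ≈ 3.30 mg/L

k_1 L₀/(k_a−k_1) = 0.244×36.6/(0.552−0.244) = 8.930/0.3080 = 28.99 mg/L.
e^(−k_1 t) = e^(−0.244×3.650) = 0.4104; e^(−k_a t) = e^(−0.552×3.650) = 0.1333.
D = 28.99 × (0.4104 − 0.1333) + 3.51 × 0.1333 = 8.033 + 0.4680 = 8.501 mg/L.
DO = C_s − D = 11.8 − 8.501 = 3.299 mg/L.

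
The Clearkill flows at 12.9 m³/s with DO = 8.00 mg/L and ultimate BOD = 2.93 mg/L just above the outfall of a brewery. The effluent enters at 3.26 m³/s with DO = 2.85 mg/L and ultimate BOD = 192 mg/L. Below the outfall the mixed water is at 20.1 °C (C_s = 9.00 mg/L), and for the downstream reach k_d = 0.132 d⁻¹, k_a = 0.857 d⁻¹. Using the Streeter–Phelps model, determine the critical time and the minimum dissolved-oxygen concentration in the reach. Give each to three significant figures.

t_c ≈ 2.14 d; minimum DO ≈ 4.23 mg/L

Mixed DO = (12.9×8.00 + 3.26×2.85)/(12.9+3.26) = 112.5/16.16 = 6.961 mg/L.
Mixed L₀ = (12.9×2.93 + 3.26×192)/(16.16) = 663.7/16.16 = 41.07 mg/L.
Initial deficit D₀ = C_s − DO₀ = 9.00 − 6.961 = 2.039 mg/L.
t_c = (1/0.7250) ln[(0.857/0.132)(1 − 2.039×0.7250/(0.132×41.07))] = 1.379 × ln(4.722) = 2.141 d.
D_c = (0.132/0.857) × 41.07 × e^(−0.132×2.141) = 0.1540 × 41.07 × 0.7538 = 4.769 mg/L.
Minimum DO = 9.00 − 4.769 = 4.231 mg/L.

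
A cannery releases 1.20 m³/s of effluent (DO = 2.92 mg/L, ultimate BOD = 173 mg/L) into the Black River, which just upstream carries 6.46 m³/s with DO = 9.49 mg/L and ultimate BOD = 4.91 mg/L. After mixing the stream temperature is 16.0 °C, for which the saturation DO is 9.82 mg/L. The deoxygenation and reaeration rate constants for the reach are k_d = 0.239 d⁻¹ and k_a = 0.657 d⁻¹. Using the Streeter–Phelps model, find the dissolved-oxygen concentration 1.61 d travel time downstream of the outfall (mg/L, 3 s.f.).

DO ≈ 3.39 mg/L

Mixed DO = (6.46×9.49 + 1.20×2.92)/(6.46+1.20) = 64.81/7.660 = 8.461 mg/L.
Mixed L₀ = (6.46×4.91 + 1.20×173)/(7.660) = 239.3/7.660 = 31.24 mg/L.
Initial deficit D₀ = C_s − DO₀ = 9.82 − 8.461 = 1.359 mg/L.
D(1.61) = [0.239×31.24/(0.657−0.239)](e^(−0.239×1.61) − e^(−0.657×1.61)) + 1.359 e^(−0.657×1.61)
= 17.86 × (0.6806 − 0.3472) + 1.359 × 0.3472 = 6.427 mg/L.
DO = 9.82 − 6.427 = 3.393 mg/L.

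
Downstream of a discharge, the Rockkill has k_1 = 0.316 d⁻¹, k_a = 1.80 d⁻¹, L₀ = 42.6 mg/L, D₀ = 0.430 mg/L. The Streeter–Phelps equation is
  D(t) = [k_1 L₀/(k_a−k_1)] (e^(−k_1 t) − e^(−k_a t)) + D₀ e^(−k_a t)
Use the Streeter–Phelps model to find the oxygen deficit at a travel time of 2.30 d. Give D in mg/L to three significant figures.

k_1 L₀/(k_a−k_1) = 0.316×42.6/(1.80−0.316) = 13.46/1.484 = 9.071 mg/L.
e^(−k_1 t) = e^(−0.316×2.300) = 0.4835; e^(−k_a t) = e^(−1.80×2.300) = 0.01592.
D = 9.071 × (0.4835 − 0.01592) + 0.430 × 0.01592 = 4.241 + 0.006847 = 4.248 mg/L.

D ≈ 4.25 mg/L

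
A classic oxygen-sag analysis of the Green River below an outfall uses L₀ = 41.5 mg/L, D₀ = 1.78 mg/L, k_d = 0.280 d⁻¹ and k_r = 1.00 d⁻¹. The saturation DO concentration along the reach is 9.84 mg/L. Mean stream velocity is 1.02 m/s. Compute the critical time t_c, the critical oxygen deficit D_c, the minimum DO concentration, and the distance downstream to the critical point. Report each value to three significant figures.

t_c ≈ 1.61 d; D_c ≈ 7.41 mg/L; min DO ≈ 2.43 mg/L; x_c ≈ 142 km

At the critical point dD/dt = 0, so k_d L₀ e^(−k_d t) = k_r D. Substituting D(t) from the Streeter–Phelps equation and solving for t gives
t_c = ln[(k_r/k_d)(1 − D₀(k_r−k_d)/(k_d L₀))] / (k_r−k_d).
Here k_r−k_d = 0.7200 d⁻¹ and 1 − D₀(k_r−k_d)/(k_d L₀) = 1 − 1.78×0.7200/(0.280×41.5) = 0.8897, so
t_c = ln(3.571 × 0.8897) / 0.7200 = 1.156 / 0.7200 = 1.606 d.
L(t_c) = L₀ e^(−k_d t_c) = 41.5 × 0.6379 = 26.47 mg/L, and at the critical point k_r D_c = k_d L, so D_c = (0.280/1.00) × 26.47 = 7.412 mg/L.
Minimum DO = C_s − D_c = 9.84 − 7.412 = 2.428 mg/L.
x_c = v t_c = 1.02 m/s × 1.606 d × 86400 s/d = 141500 m ≈ 142 km.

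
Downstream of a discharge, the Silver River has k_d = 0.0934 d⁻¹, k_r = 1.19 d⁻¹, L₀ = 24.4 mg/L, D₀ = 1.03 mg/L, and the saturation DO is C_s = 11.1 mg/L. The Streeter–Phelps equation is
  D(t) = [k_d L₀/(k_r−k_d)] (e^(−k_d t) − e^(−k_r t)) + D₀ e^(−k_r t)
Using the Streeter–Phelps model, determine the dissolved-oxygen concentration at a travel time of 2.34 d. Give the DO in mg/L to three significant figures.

DO ≈ 9.49 mg/L

k_d L₀/(k_r−k_d) = 0.0934×24.4/(1.19−0.0934) = 2.279/1.097 = 2.078 mg/L.
e^(−k_d t) = e^(−0.0934×2.340) = 0.8037; e^(−k_r t) = e^(−1.19×2.340) = 0.06175.
D = 2.078 × (0.8037 − 0.06175) + 1.03 × 0.06175 = 1.542 + 0.06361 = 1.605 mg/L.
DO = C_s − D = 11.1 − 1.605 = 9.495 mg/L.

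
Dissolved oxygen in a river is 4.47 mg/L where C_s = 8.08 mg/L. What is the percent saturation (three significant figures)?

55.3 % saturation

% saturation = C/C_s × 100 = 4.47/8.08 × 100 = 55.3 %.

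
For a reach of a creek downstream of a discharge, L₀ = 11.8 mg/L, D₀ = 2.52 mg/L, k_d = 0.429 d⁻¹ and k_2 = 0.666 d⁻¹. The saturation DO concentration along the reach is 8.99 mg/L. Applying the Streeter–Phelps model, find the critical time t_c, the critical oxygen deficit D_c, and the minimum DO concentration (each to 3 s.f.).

With k_2/k_d = 1.552 and 1 − D₀(k_2−k_d)/(k_d L₀) = 0.8820,
t_c = ln(1.552 × 0.8820) / (0.666 − 0.429) = ln(1.369) / 0.2370 = 0.3143/0.2370 = 1.326 d.
L(t_c) = L₀ e^(−k_d t_c) = 11.8 × 0.5661 = 6.680 mg/L, and at the critical point k_2 D_c = k_d L, so D_c = (0.429/0.666) × 6.680 = 4.303 mg/L.
Minimum DO = C_s − D_c = 8.99 − 4.303 = 4.687 mg/L.

t_c ≈ 1.33 d; D_c ≈ 4.30 mg/L; min DO ≈ 4.69 mg/L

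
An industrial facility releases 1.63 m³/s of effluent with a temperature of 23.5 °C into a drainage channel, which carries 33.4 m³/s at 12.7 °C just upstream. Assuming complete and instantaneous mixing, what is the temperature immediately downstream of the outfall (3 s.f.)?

Flow-weighted mixing: C = (Q_r C_r + Q_w C_w)/(Q_r + Q_w)
= (33.4×12.7 + 1.63×23.5)/(33.4 + 1.63) = 462.5/35.03 = 13.20 °C.

13.2 °C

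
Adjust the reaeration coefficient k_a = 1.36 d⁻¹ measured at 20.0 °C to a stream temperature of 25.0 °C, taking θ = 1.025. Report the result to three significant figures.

k_a(T₂) = k_a(T₁) · θ^(T₂−T₁) = 1.36 × 1.025^(25.0−20.0)
= 1.36 × 1.025^5.00 = 1.36 × 1.131 = 1.539 d⁻¹.

k_a ≈ 1.54 d⁻¹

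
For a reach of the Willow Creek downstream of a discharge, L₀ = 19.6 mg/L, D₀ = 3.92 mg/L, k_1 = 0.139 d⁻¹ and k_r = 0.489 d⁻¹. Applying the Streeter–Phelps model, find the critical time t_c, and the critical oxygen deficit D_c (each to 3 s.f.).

t_c ≈ 1.59 d; D_c ≈ 4.46 mg/L

At the critical point dD/dt = 0, so k_1 L₀ e^(−k_1 t) = k_r D. Substituting D(t) from the Streeter–Phelps equation and solving for t gives
t_c = ln[(k_r/k_1)(1 − D₀(k_r−k_1)/(k_1 L₀))] / (k_r−k_1).
Here k_r−k_1 = 0.3500 d⁻¹ and 1 − D₀(k_r−k_1)/(k_1 L₀) = 1 − 3.92×0.3500/(0.139×19.6) = 0.4964, so
t_c = ln(3.518 × 0.4964) / 0.3500 = 0.5575 / 0.3500 = 1.593 d.
L(t_c) = L₀ e^(−k_1 t_c) = 19.6 × 0.8014 = 15.71 mg/L, and at the critical point k_r D_c = k_1 L, so D_c = (0.139/0.489) × 15.71 = 4.465 mg/L.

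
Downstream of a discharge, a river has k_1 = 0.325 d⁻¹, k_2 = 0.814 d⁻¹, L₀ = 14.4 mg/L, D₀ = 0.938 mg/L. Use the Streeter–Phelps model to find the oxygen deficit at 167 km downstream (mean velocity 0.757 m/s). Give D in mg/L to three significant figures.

Travel time t = x/v = 167 km / (0.757 m/s) = 167000 m / 0.757 m/s = 220600 s = 2.553 d.
k_1 L₀/(k_2−k_1) = 0.325×14.4/(0.814−0.325) = 4.680/0.4890 = 9.571 mg/L.
e^(−k_1 t) = e^(−0.325×2.553) = 0.4361; e^(−k_2 t) = e^(−0.814×2.553) = 0.1251.
D = 9.571 × (0.4361 − 0.1251) + 0.938 × 0.1251 = 2.976 + 0.1174 = 3.094 mg/L.

D ≈ 3.09 mg/L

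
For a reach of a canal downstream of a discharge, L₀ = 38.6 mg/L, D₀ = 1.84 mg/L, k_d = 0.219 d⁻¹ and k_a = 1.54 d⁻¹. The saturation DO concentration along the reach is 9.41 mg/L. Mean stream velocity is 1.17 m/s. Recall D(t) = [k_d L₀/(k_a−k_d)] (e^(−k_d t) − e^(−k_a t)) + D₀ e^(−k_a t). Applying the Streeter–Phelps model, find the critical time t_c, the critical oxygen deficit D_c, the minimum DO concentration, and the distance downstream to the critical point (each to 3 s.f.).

With k_a/k_d = 7.032 and 1 − D₀(k_a−k_d)/(k_d L₀) = 0.7125,
t_c = ln(7.032 × 0.7125) / (1.54 − 0.219) = ln(5.010) / 1.321 = 1.611/1.321 = 1.220 d.
D_c = (k_d/k_a) L₀ e^(−k_d t_c) = (0.219/1.54) × 38.6 × e^(−0.219×1.220) = 0.1422 × 38.6 × 0.7656 = 4.202 mg/L.
Minimum DO = C_s − D_c = 9.41 − 4.202 = 5.208 mg/L.
x_c = v t_c = 1.17 m/s × 1.220 d × 86400 s/d = 123300 m ≈ 123 km.

t_c ≈ 1.22 d; D_c ≈ 4.20 mg/L; min DO ≈ 5.21 mg/L; x_c ≈ 123 km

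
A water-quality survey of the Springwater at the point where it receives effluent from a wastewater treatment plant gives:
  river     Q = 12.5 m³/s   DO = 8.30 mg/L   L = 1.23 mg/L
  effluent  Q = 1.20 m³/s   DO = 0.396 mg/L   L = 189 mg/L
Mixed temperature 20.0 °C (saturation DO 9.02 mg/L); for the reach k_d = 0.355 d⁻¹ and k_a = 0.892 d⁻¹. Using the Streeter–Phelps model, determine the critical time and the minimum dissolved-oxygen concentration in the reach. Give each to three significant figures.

Mixed DO = (12.5×8.30 + 1.20×0.396)/(12.5+1.20) = 104.2/13.70 = 7.608 mg/L.
Mixed L₀ = (12.5×1.23 + 1.20×189)/(13.70) = 242.2/13.70 = 17.68 mg/L.
Initial deficit D₀ = C_s − DO₀ = 9.02 − 7.608 = 1.412 mg/L.
t_c = (1/0.5370) ln[(0.892/0.355)(1 − 1.412×0.5370/(0.355×17.68))] = 1.862 × ln(2.209) = 1.476 d.
D_c = (0.355/0.892) × 17.68 × e^(−0.355×1.476) = 0.3980 × 17.68 × 0.5922 = 4.166 mg/L.
Minimum DO = 9.02 − 4.166 = 4.854 mg/L.

t_c ≈ 1.48 d; minimum DO ≈ 4.85 mg/L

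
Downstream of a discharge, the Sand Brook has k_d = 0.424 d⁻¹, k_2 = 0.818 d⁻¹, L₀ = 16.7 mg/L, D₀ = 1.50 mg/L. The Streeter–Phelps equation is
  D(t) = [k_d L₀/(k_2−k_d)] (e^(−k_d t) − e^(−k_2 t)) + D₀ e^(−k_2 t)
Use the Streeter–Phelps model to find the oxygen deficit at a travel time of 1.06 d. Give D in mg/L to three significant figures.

k_d L₀/(k_2−k_d) = 0.424×16.7/(0.818−0.424) = 7.081/0.3940 = 17.97 mg/L.
e^(−k_d t) = e^(−0.424×1.060) = 0.6380; e^(−k_2 t) = e^(−0.818×1.060) = 0.4202.
D = 17.97 × (0.6380 − 0.4202) + 1.50 × 0.4202 = 3.914 + 0.6303 = 4.545 mg/L.

D ≈ 4.54 mg/L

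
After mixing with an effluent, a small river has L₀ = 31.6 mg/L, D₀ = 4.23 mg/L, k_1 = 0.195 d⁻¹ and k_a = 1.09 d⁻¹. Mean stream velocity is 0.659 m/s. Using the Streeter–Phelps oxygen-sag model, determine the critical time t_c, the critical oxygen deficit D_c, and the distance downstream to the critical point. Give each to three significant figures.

At the critical point dD/dt = 0, so k_1 L₀ e^(−k_1 t) = k_a D. Substituting D(t) from the Streeter–Phelps equation and solving for t gives
t_c = ln[(k_a/k_1)(1 − D₀(k_a−k_1)/(k_1 L₀))] / (k_a−k_1).
Here k_a−k_1 = 0.8950 d⁻¹ and 1 − D₀(k_a−k_1)/(k_1 L₀) = 1 − 4.23×0.8950/(0.195×31.6) = 0.3856, so
t_c = ln(5.590 × 0.3856) / 0.8950 = 0.7680 / 0.8950 = 0.8581 d.
D_c = (k_1/k_a) L₀ e^(−k_1 t_c) = (0.195/1.09) × 31.6 × e^(−0.195×0.8581) = 0.1789 × 31.6 × 0.8459 = 4.782 mg/L.
x_c = v t_c = 0.659 m/s × 0.8581 d × 86400 s/d = 48860 m ≈ 48.9 km.

t_c ≈ 0.858 d; D_c ≈ 4.78 mg/L; x_c ≈ 48.9 km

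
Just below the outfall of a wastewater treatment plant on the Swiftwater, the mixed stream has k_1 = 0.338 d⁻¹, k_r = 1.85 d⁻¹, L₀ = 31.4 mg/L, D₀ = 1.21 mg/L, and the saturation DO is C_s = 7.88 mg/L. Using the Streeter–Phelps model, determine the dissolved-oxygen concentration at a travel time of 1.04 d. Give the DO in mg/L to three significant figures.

k_1 L₀/(k_r−k_1) = 0.338×31.4/(1.85−0.338) = 10.61/1.512 = 7.019 mg/L.
e^(−k_1 t) = e^(−0.338×1.040) = 0.7036; e^(−k_r t) = e^(−1.85×1.040) = 0.1460.
D = 7.019 × (0.7036 − 0.1460) + 1.21 × 0.1460 = 3.914 + 0.1767 = 4.091 mg/L.
DO = C_s − D = 7.88 − 4.091 = 3.789 mg/L.

DO ≈ 3.79 mg/L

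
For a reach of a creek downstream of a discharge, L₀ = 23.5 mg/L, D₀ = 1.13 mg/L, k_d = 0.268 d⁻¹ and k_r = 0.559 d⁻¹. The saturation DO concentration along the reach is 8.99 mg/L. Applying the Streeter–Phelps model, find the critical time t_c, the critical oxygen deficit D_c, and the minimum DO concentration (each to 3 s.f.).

With k_r/k_d = 2.086 and 1 − D₀(k_r−k_d)/(k_d L₀) = 0.9478,
t_c = ln(2.086 × 0.9478) / (0.559 − 0.268) = ln(1.977) / 0.2910 = 0.6815/0.2910 = 2.342 d.
L(t_c) = L₀ e^(−k_d t_c) = 23.5 × 0.5338 = 12.55 mg/L, and at the critical point k_r D_c = k_d L, so D_c = (0.268/0.559) × 12.55 = 6.014 mg/L.
Minimum DO = C_s − D_c = 8.99 − 6.014 = 2.976 mg/L.

t_c ≈ 2.34 d; D_c ≈ 6.01 mg/L; min DO ≈ 2.98 mg/L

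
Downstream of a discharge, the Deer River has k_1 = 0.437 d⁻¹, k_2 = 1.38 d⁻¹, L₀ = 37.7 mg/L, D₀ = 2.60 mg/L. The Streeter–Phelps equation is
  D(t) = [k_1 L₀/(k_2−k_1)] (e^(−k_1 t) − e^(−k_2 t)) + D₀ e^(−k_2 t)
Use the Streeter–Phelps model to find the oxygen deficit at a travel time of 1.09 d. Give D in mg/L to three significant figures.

k_1 L₀/(k_2−k_1) = 0.437×37.7/(1.38−0.437) = 16.47/0.9430 = 17.47 mg/L.
e^(−k_1 t) = e^(−0.437×1.090) = 0.6211; e^(−k_2 t) = e^(−1.38×1.090) = 0.2222.
D = 17.47 × (0.6211 − 0.2222) + 2.60 × 0.2222 = 6.968 + 0.5777 = 7.546 mg/L.

D ≈ 7.55 mg/L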